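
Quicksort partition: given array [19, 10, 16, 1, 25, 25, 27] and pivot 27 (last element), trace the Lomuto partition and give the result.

Lomuto partition with pivot = 27:

Initial array: [19, 10, 16, 1, 25, 25, 27]

arr[0]=19 <= 27: swap with position 0, array becomes [19, 10, 16, 1, 25, 25, 27]
arr[1]=10 <= 27: swap with position 1, array becomes [19, 10, 16, 1, 25, 25, 27]
arr[2]=16 <= 27: swap with position 2, array becomes [19, 10, 16, 1, 25, 25, 27]
arr[3]=1 <= 27: swap with position 3, array becomes [19, 10, 16, 1, 25, 25, 27]
arr[4]=25 <= 27: swap with position 4, array becomes [19, 10, 16, 1, 25, 25, 27]
arr[5]=25 <= 27: swap with position 5, array becomes [19, 10, 16, 1, 25, 25, 27]

Place pivot at position 6: [19, 10, 16, 1, 25, 25, 27]
Pivot position: 6

After partitioning with pivot 27, the array becomes [19, 10, 16, 1, 25, 25, 27]. The pivot is placed at index 6. All elements to the left of the pivot are <= 27, and all elements to the right are > 27.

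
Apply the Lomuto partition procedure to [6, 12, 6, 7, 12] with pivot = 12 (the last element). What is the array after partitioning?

Lomuto partition with pivot = 12:

Initial array: [6, 12, 6, 7, 12]

arr[0]=6 <= 12: swap with position 0, array becomes [6, 12, 6, 7, 12]
arr[1]=12 <= 12: swap with position 1, array becomes [6, 12, 6, 7, 12]
arr[2]=6 <= 12: swap with position 2, array becomes [6, 12, 6, 7, 12]
arr[3]=7 <= 12: swap with position 3, array becomes [6, 12, 6, 7, 12]

Place pivot at position 4: [6, 12, 6, 7, 12]
Pivot position: 4

After partitioning with pivot 12, the array becomes [6, 12, 6, 7, 12]. The pivot is placed at index 4. All elements to the left of the pivot are <= 12, and all elements to the right are > 12.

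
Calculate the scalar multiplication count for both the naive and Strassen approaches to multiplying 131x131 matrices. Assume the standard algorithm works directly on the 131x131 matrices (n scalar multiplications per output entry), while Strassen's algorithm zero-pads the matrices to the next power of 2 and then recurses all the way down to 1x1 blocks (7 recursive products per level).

Matrix multiplication for 131x131 matrices:

Strassen's algorithm requires power-of-2 dimensions. Pad 131x131 to 256x256 (next power of 2).

Standard algorithm: 131^3 = 2248091 multiplications
Strassen's algorithm: 7^(log2(256)) = 7^8 = 5764801 multiplications
Difference: 2248091 - 5764801 = -3516710 (Strassen uses MORE here due to padding overhead — for small or just-over-power-of-2 n, padding can outweigh the per-level savings)

Standard: 2248091 multiplications (131^3). Strassen: 5764801 multiplications (7^8, after padding to 256x256). Strassen reduces 8 recursive multiplications to 7 at each level.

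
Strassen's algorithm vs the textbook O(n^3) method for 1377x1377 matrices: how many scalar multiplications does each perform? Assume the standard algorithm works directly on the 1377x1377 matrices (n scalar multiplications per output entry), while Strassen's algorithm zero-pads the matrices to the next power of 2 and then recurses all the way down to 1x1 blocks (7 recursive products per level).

Matrix multiplication for 1377x1377 matrices:

Strassen's algorithm requires power-of-2 dimensions. Pad 1377x1377 to 2048x2048 (next power of 2).

Standard algorithm: 1377^3 = 2610969633 multiplications
Strassen's algorithm: 7^(log2(2048)) = 7^11 = 1977326743 multiplications
Savings: 2610969633 - 1977326743 = 633642890 multiplications

Standard: 2610969633 multiplications (1377^3). Strassen: 1977326743 multiplications (7^11, after padding to 2048x2048). Strassen reduces 8 recursive multiplications to 7 at each level.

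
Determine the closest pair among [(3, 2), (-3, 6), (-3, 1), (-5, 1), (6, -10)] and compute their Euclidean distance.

Computing all pairwise distances among 5 points:

d((3, 2), (-3, 6)) = 7.2111
d((3, 2), (-3, 1)) = 6.0828
d((3, 2), (-5, 1)) = 8.0623
d((3, 2), (6, -10)) = 12.3693
d((-3, 6), (-3, 1)) = 5.0
d((-3, 6), (-5, 1)) = 5.3852
d((-3, 6), (6, -10)) = 18.3576
d((-3, 1), (-5, 1)) = 2.0 <-- minimum
d((-3, 1), (6, -10)) = 14.2127
d((-5, 1), (6, -10)) = 15.5563

Closest pair: (-3, 1) and (-5, 1) with distance 2.0

The closest pair is (-3, 1) and (-5, 1) with Euclidean distance 2.0. For 5 points, brute-force pairwise comparison is shown above. For large n, the divide-and-conquer algorithm (sort by x, recurse on halves, check the dividing strip) achieves O(n log n).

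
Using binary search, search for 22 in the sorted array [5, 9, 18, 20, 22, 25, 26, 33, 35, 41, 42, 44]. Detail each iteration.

Binary search for 22 in [5, 9, 18, 20, 22, 25, 26, 33, 35, 41, 42, 44]:

lo=0, hi=11, mid=5, arr[mid]=25 -> 25 > 22, search left half
lo=0, hi=4, mid=2, arr[mid]=18 -> 18 < 22, search right half
lo=3, hi=4, mid=3, arr[mid]=20 -> 20 < 22, search right half
lo=4, hi=4, mid=4, arr[mid]=22 -> Found target at index 4!

Binary search finds 22 at index 4 after 4 comparisons. The search repeatedly halves the search space by comparing with the middle element.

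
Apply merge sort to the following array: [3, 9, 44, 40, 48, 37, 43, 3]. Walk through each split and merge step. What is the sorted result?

Merge sort trace:

Split: [3, 9, 44, 40, 48, 37, 43, 3] -> [3, 9, 44, 40] and [48, 37, 43, 3]
  Split: [3, 9, 44, 40] -> [3, 9] and [44, 40]
    Split: [3, 9] -> [3] and [9]
    Merge: [3] + [9] -> [3, 9]
    Split: [44, 40] -> [44] and [40]
    Merge: [44] + [40] -> [40, 44]
  Merge: [3, 9] + [40, 44] -> [3, 9, 40, 44]
  Split: [48, 37, 43, 3] -> [48, 37] and [43, 3]
    Split: [48, 37] -> [48] and [37]
    Merge: [48] + [37] -> [37, 48]
    Split: [43, 3] -> [43] and [3]
    Merge: [43] + [3] -> [3, 43]
  Merge: [37, 48] + [3, 43] -> [3, 37, 43, 48]
Merge: [3, 9, 40, 44] + [3, 37, 43, 48] -> [3, 3, 9, 37, 40, 43, 44, 48]

Final sorted array: [3, 3, 9, 37, 40, 43, 44, 48]

The merge sort proceeds by recursively splitting the array and merging sorted halves.
After all merges, the sorted array is [3, 3, 9, 37, 40, 43, 44, 48].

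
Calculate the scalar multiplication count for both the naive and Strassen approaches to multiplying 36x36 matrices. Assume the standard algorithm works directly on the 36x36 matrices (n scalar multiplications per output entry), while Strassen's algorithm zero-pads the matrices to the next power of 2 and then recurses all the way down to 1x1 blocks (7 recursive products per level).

Matrix multiplication for 36x36 matrices:

Strassen's algorithm requires power-of-2 dimensions. Pad 36x36 to 64x64 (next power of 2).

Standard algorithm: 36^3 = 46656 multiplications
Strassen's algorithm: 7^(log2(64)) = 7^6 = 117649 multiplications
Difference: 46656 - 117649 = -70993 (Strassen uses MORE here due to padding overhead — for small or just-over-power-of-2 n, padding can outweigh the per-level savings)

Standard: 46656 multiplications (36^3). Strassen: 117649 multiplications (7^6, after padding to 64x64). Strassen reduces 8 recursive multiplications to 7 at each level.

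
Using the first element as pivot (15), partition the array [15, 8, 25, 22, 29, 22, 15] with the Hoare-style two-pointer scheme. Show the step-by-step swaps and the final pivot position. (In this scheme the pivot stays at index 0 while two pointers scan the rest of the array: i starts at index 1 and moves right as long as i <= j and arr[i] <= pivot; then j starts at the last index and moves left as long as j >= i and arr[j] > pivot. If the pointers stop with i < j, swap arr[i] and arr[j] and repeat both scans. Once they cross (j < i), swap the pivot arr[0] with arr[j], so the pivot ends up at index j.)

Hoare-style two-pointer partition with pivot = 15:

Initial array: [15, 8, 25, 22, 29, 22, 15]

Pointers start at i = 1, j = 6.
i stops at index 2 (arr[2]=25 > 15), j stops at index 6 (arr[6]=15 <= 15): swap arr[2] and arr[6], array becomes [15, 8, 15, 22, 29, 22, 25]
i ends at 3, j ends at 2: the pointers have crossed (j < i), so scanning stops.

Swap pivot arr[0] with arr[2] to place pivot at position 2: [15, 8, 15, 22, 29, 22, 25]
Pivot position: 2

After partitioning with pivot 15, the array becomes [15, 8, 15, 22, 29, 22, 25]. The pivot is placed at index 2. All elements to the left of the pivot are <= 15, and all elements to the right are > 15.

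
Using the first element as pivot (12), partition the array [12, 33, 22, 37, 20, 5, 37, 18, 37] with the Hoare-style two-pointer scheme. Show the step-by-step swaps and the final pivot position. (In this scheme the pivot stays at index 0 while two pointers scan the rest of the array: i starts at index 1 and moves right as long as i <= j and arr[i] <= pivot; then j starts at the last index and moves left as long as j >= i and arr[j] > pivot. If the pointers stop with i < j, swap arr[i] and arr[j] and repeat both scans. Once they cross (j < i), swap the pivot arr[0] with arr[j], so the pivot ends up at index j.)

Hoare-style two-pointer partition with pivot = 12:

Initial array: [12, 33, 22, 37, 20, 5, 37, 18, 37]

Pointers start at i = 1, j = 8.
i stops at index 1 (arr[1]=33 > 12), j stops at index 5 (arr[5]=5 <= 12): swap arr[1] and arr[5], array becomes [12, 5, 22, 37, 20, 33, 37, 18, 37]
i ends at 2, j ends at 1: the pointers have crossed (j < i), so scanning stops.

Swap pivot arr[0] with arr[1] to place pivot at position 1: [5, 12, 22, 37, 20, 33, 37, 18, 37]
Pivot position: 1

After partitioning with pivot 12, the array becomes [5, 12, 22, 37, 20, 33, 37, 18, 37]. The pivot is placed at index 1. All elements to the left of the pivot are <= 12, and all elements to the right are > 12.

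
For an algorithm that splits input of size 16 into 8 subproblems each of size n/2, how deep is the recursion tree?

For divide and conquer with division factor 2:

Problem sizes at each level:
Level 0: 16
Level 1: 8
Level 2: 4
Level 3: 2
Level 4: 1

The root is level 0 and the size-1 base case is level 4 (the tree spans levels 0 through 4, i.e. 5 levels counting the root), so the depth is the number of divisions: log_2(16) = 4

The recursion tree depth is log_2(16) = 4. At each level, the problem size is divided by 2, so it takes 4 divisions to reduce to a base case of size 1. The algorithm makes 8 recursive calls at each level.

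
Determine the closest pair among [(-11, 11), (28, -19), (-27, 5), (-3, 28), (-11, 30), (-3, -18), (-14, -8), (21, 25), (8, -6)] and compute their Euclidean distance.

Computing all pairwise distances among 9 points:

d((-11, 11), (28, -19)) = 49.2037
d((-11, 11), (-27, 5)) = 17.088
d((-11, 11), (-3, 28)) = 18.7883
d((-11, 11), (-11, 30)) = 19.0
d((-11, 11), (-3, -18)) = 30.0832
d((-11, 11), (-14, -8)) = 19.2354
d((-11, 11), (21, 25)) = 34.9285
d((-11, 11), (8, -6)) = 25.4951
d((28, -19), (-27, 5)) = 60.0083
d((28, -19), (-3, 28)) = 56.3028
d((28, -19), (-11, 30)) = 62.6259
d((28, -19), (-3, -18)) = 31.0161
d((28, -19), (-14, -8)) = 43.4166
d((28, -19), (21, 25)) = 44.5533
d((28, -19), (8, -6)) = 23.8537
d((-27, 5), (-3, 28)) = 33.2415
d((-27, 5), (-11, 30)) = 29.6816
d((-27, 5), (-3, -18)) = 33.2415
d((-27, 5), (-14, -8)) = 18.3848
d((-27, 5), (21, 25)) = 52.0
d((-27, 5), (8, -6)) = 36.6879
d((-3, 28), (-11, 30)) = 8.2462 <-- minimum
d((-3, 28), (-3, -18)) = 46.0
d((-3, 28), (-14, -8)) = 37.6431
d((-3, 28), (21, 25)) = 24.1868
d((-3, 28), (8, -6)) = 35.7351
d((-11, 30), (-3, -18)) = 48.6621
d((-11, 30), (-14, -8)) = 38.1182
d((-11, 30), (21, 25)) = 32.3883
d((-11, 30), (8, -6)) = 40.7063
d((-3, -18), (-14, -8)) = 14.8661
d((-3, -18), (21, 25)) = 49.2443
d((-3, -18), (8, -6)) = 16.2788
d((-14, -8), (21, 25)) = 48.1041
d((-14, -8), (8, -6)) = 22.0907
d((21, 25), (8, -6)) = 33.6155

Closest pair: (-3, 28) and (-11, 30) with distance 8.2462

The closest pair is (-3, 28) and (-11, 30) with Euclidean distance 8.2462. For 9 points, brute-force pairwise comparison is shown above. For large n, the divide-and-conquer algorithm (sort by x, recurse on halves, check the dividing strip) achieves O(n log n).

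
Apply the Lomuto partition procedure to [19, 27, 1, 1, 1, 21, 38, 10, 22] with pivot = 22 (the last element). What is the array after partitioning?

Lomuto partition with pivot = 22:

Initial array: [19, 27, 1, 1, 1, 21, 38, 10, 22]

arr[0]=19 <= 22: swap with position 0, array becomes [19, 27, 1, 1, 1, 21, 38, 10, 22]
arr[1]=27 > 22: no swap
arr[2]=1 <= 22: swap with position 1, array becomes [19, 1, 27, 1, 1, 21, 38, 10, 22]
arr[3]=1 <= 22: swap with position 2, array becomes [19, 1, 1, 27, 1, 21, 38, 10, 22]
arr[4]=1 <= 22: swap with position 3, array becomes [19, 1, 1, 1, 27, 21, 38, 10, 22]
arr[5]=21 <= 22: swap with position 4, array becomes [19, 1, 1, 1, 21, 27, 38, 10, 22]
arr[6]=38 > 22: no swap
arr[7]=10 <= 22: swap with position 5, array becomes [19, 1, 1, 1, 21, 10, 38, 27, 22]

Place pivot at position 6: [19, 1, 1, 1, 21, 10, 22, 27, 38]
Pivot position: 6

After partitioning with pivot 22, the array becomes [19, 1, 1, 1, 21, 10, 22, 27, 38]. The pivot is placed at index 6. All elements to the left of the pivot are <= 22, and all elements to the right are > 22.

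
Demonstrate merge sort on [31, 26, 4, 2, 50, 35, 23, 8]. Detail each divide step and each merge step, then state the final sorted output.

Merge sort trace:

Split: [31, 26, 4, 2, 50, 35, 23, 8] -> [31, 26, 4, 2] and [50, 35, 23, 8]
  Split: [31, 26, 4, 2] -> [31, 26] and [4, 2]
    Split: [31, 26] -> [31] and [26]
    Merge: [31] + [26] -> [26, 31]
    Split: [4, 2] -> [4] and [2]
    Merge: [4] + [2] -> [2, 4]
  Merge: [26, 31] + [2, 4] -> [2, 4, 26, 31]
  Split: [50, 35, 23, 8] -> [50, 35] and [23, 8]
    Split: [50, 35] -> [50] and [35]
    Merge: [50] + [35] -> [35, 50]
    Split: [23, 8] -> [23] and [8]
    Merge: [23] + [8] -> [8, 23]
  Merge: [35, 50] + [8, 23] -> [8, 23, 35, 50]
Merge: [2, 4, 26, 31] + [8, 23, 35, 50] -> [2, 4, 8, 23, 26, 31, 35, 50]

Final sorted array: [2, 4, 8, 23, 26, 31, 35, 50]

The merge sort proceeds by recursively splitting the array and merging sorted halves.
After all merges, the sorted array is [2, 4, 8, 23, 26, 31, 35, 50].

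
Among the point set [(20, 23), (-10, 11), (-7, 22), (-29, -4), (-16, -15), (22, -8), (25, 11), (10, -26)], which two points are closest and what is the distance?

Computing all pairwise distances among 8 points:

d((20, 23), (-10, 11)) = 32.311
d((20, 23), (-7, 22)) = 27.0185
d((20, 23), (-29, -4)) = 55.9464
d((20, 23), (-16, -15)) = 52.345
d((20, 23), (22, -8)) = 31.0644
d((20, 23), (25, 11)) = 13.0
d((20, 23), (10, -26)) = 50.01
d((-10, 11), (-7, 22)) = 11.4018 <-- minimum
d((-10, 11), (-29, -4)) = 24.2074
d((-10, 11), (-16, -15)) = 26.6833
d((-10, 11), (22, -8)) = 37.2156
d((-10, 11), (25, 11)) = 35.0
d((-10, 11), (10, -26)) = 42.0595
d((-7, 22), (-29, -4)) = 34.0588
d((-7, 22), (-16, -15)) = 38.0789
d((-7, 22), (22, -8)) = 41.7253
d((-7, 22), (25, 11)) = 33.8378
d((-7, 22), (10, -26)) = 50.9215
d((-29, -4), (-16, -15)) = 17.0294
d((-29, -4), (22, -8)) = 51.1566
d((-29, -4), (25, 11)) = 56.0446
d((-29, -4), (10, -26)) = 44.7772
d((-16, -15), (22, -8)) = 38.6394
d((-16, -15), (25, 11)) = 48.5489
d((-16, -15), (10, -26)) = 28.2312
d((22, -8), (25, 11)) = 19.2354
d((22, -8), (10, -26)) = 21.6333
d((25, 11), (10, -26)) = 39.9249

Closest pair: (-10, 11) and (-7, 22) with distance 11.4018

The closest pair is (-10, 11) and (-7, 22) with Euclidean distance 11.4018. For 8 points, brute-force pairwise comparison is shown above. For large n, the divide-and-conquer algorithm (sort by x, recurse on halves, check the dividing strip) achieves O(n log n).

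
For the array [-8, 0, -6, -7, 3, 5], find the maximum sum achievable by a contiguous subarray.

Using Kadane's algorithm on [-8, 0, -6, -7, 3, 5]:

Scanning through the array:
Position 1 (value 0): max_ending_here = 0, max_so_far = 0
Position 2 (value -6): max_ending_here = -6, max_so_far = 0
Position 3 (value -7): max_ending_here = -7, max_so_far = 0
Position 4 (value 3): max_ending_here = 3, max_so_far = 3
Position 5 (value 5): max_ending_here = 8, max_so_far = 8

Maximum subarray: [3, 5]
Maximum sum: 8

The maximum subarray is [3, 5] with sum 8. This subarray runs from index 4 to index 5.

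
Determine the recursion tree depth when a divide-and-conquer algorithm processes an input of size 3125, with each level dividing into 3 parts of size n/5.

For divide and conquer with division factor 5:

Problem sizes at each level:
Level 0: 3125
Level 1: 625
Level 2: 125
Level 3: 25
Level 4: 5
Level 5: 1

The root is level 0 and the size-1 base case is level 5 (the tree spans levels 0 through 5, i.e. 6 levels counting the root), so the depth is the number of divisions: log_5(3125) = 5

The recursion tree depth is log_5(3125) = 5. At each level, the problem size is divided by 5, so it takes 5 divisions to reduce to a base case of size 1. The algorithm makes 3 recursive calls at each level.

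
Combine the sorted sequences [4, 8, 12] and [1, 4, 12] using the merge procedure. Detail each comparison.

Merging process:

Compare 4 vs 1: take 1 from right. Merged: [1]
Compare 4 vs 4: take 4 from left. Merged: [1, 4]
Compare 8 vs 4: take 4 from right. Merged: [1, 4, 4]
Compare 8 vs 12: take 8 from left. Merged: [1, 4, 4, 8]
Compare 12 vs 12: take 12 from left. Merged: [1, 4, 4, 8, 12]
Append remaining from right: [12]. Merged: [1, 4, 4, 8, 12, 12]

Final merged array: [1, 4, 4, 8, 12, 12]
Total comparisons: 5

The merged array is [1, 4, 4, 8, 12, 12], requiring 5 comparisons. The merge step runs in O(n) time where n is the total number of elements.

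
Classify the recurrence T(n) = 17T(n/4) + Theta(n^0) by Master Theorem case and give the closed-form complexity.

Master Theorem for T(n) = 17T(n/4) + O(n^0):

a = 17, b = 4, c = 0
log_b(a) = log_4(17) = 2.0437

Case 1: c = 0 < log_4(17) = 2.0437
T(n) = O(n^(log_4 17))

For T(n) = 17T(n/4) + O(n^0): log_4(17) = 2.0437. This is Case 1 of the Master Theorem (c < log_b(a), work dominated by leaves), giving O(n^(log_4 17)).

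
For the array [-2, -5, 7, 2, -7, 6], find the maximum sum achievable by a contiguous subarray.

Using Kadane's algorithm on [-2, -5, 7, 2, -7, 6]:

Scanning through the array:
Position 1 (value -5): max_ending_here = -5, max_so_far = -2
Position 2 (value 7): max_ending_here = 7, max_so_far = 7
Position 3 (value 2): max_ending_here = 9, max_so_far = 9
Position 4 (value -7): max_ending_here = 2, max_so_far = 9
Position 5 (value 6): max_ending_here = 8, max_so_far = 9

Maximum subarray: [7, 2]
Maximum sum: 9

The maximum subarray is [7, 2] with sum 9. This subarray runs from index 2 to index 3.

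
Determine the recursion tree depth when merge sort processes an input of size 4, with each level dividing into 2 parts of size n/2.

For divide and conquer with division factor 2:

Problem sizes at each level:
Level 0: 4
Level 1: 2
Level 2: 1

The root is level 0 and the size-1 base case is level 2 (the tree spans levels 0 through 2, i.e. 3 levels counting the root), so the depth is the number of divisions: log_2(4) = 2

The recursion tree depth is log_2(4) = 2. At each level, the problem size is divided by 2, so it takes 2 divisions to reduce to a base case of size 1. The algorithm makes 2 recursive calls at each level.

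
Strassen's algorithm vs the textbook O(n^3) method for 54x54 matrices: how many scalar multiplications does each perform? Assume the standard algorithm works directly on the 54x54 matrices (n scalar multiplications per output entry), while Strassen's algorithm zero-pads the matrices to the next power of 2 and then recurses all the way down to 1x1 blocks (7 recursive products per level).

Matrix multiplication for 54x54 matrices:

Strassen's algorithm requires power-of-2 dimensions. Pad 54x54 to 64x64 (next power of 2).

Standard algorithm: 54^3 = 157464 multiplications
Strassen's algorithm: 7^(log2(64)) = 7^6 = 117649 multiplications
Savings: 157464 - 117649 = 39815 multiplications

Standard: 157464 multiplications (54^3). Strassen: 117649 multiplications (7^6, after padding to 64x64). Strassen reduces 8 recursive multiplications to 7 at each level.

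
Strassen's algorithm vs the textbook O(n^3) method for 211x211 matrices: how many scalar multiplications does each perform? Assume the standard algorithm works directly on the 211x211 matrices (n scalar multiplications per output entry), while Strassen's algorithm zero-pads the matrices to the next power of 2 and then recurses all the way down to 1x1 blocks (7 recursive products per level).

Matrix multiplication for 211x211 matrices:

Strassen's algorithm requires power-of-2 dimensions. Pad 211x211 to 256x256 (next power of 2).

Standard algorithm: 211^3 = 9393931 multiplications
Strassen's algorithm: 7^(log2(256)) = 7^8 = 5764801 multiplications
Savings: 9393931 - 5764801 = 3629130 multiplications

Standard: 9393931 multiplications (211^3). Strassen: 5764801 multiplications (7^8, after padding to 256x256). Strassen reduces 8 recursive multiplications to 7 at each level.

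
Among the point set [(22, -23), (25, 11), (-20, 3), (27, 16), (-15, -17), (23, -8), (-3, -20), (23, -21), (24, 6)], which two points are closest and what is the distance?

Computing all pairwise distances among 9 points:

d((22, -23), (25, 11)) = 34.1321
d((22, -23), (-20, 3)) = 49.3964
d((22, -23), (27, 16)) = 39.3192
d((22, -23), (-15, -17)) = 37.4833
d((22, -23), (23, -8)) = 15.0333
d((22, -23), (-3, -20)) = 25.1794
d((22, -23), (23, -21)) = 2.2361 <-- minimum
d((22, -23), (24, 6)) = 29.0689
d((25, 11), (-20, 3)) = 45.7056
d((25, 11), (27, 16)) = 5.3852
d((25, 11), (-15, -17)) = 48.8262
d((25, 11), (23, -8)) = 19.105
d((25, 11), (-3, -20)) = 41.7732
d((25, 11), (23, -21)) = 32.0624
d((25, 11), (24, 6)) = 5.099
d((-20, 3), (27, 16)) = 48.7647
d((-20, 3), (-15, -17)) = 20.6155
d((-20, 3), (23, -8)) = 44.3847
d((-20, 3), (-3, -20)) = 28.6007
d((-20, 3), (23, -21)) = 49.2443
d((-20, 3), (24, 6)) = 44.1022
d((27, 16), (-15, -17)) = 53.4135
d((27, 16), (23, -8)) = 24.3311
d((27, 16), (-3, -20)) = 46.8615
d((27, 16), (23, -21)) = 37.2156
d((27, 16), (24, 6)) = 10.4403
d((-15, -17), (23, -8)) = 39.0512
d((-15, -17), (-3, -20)) = 12.3693
d((-15, -17), (23, -21)) = 38.2099
d((-15, -17), (24, 6)) = 45.2769
d((23, -8), (-3, -20)) = 28.6356
d((23, -8), (23, -21)) = 13.0
d((23, -8), (24, 6)) = 14.0357
d((-3, -20), (23, -21)) = 26.0192
d((-3, -20), (24, 6)) = 37.4833
d((23, -21), (24, 6)) = 27.0185

Closest pair: (22, -23) and (23, -21) with distance 2.2361

The closest pair is (22, -23) and (23, -21) with Euclidean distance 2.2361. For 9 points, brute-force pairwise comparison is shown above. For large n, the divide-and-conquer algorithm (sort by x, recurse on halves, check the dividing strip) achieves O(n log n).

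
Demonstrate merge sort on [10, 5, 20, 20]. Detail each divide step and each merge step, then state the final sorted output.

Merge sort trace:

Split: [10, 5, 20, 20] -> [10, 5] and [20, 20]
  Split: [10, 5] -> [10] and [5]
  Merge: [10] + [5] -> [5, 10]
  Split: [20, 20] -> [20] and [20]
  Merge: [20] + [20] -> [20, 20]
Merge: [5, 10] + [20, 20] -> [5, 10, 20, 20]

Final sorted array: [5, 10, 20, 20]

The merge sort proceeds by recursively splitting the array and merging sorted halves.
After all merges, the sorted array is [5, 10, 20, 20].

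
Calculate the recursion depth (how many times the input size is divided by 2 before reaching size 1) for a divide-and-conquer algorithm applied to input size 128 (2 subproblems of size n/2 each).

For divide and conquer with division factor 2:

Problem sizes at each level:
Level 0: 128
Level 1: 64
Level 2: 32
Level 3: 16
Level 4: 8
Level 5: 4
Level 6: 2
Level 7: 1

The root is level 0 and the size-1 base case is level 7 (the tree spans levels 0 through 7, i.e. 8 levels counting the root), so the depth is the number of divisions: log_2(128) = 7

The recursion tree depth is log_2(128) = 7. At each level, the problem size is divided by 2, so it takes 7 divisions to reduce to a base case of size 1. The algorithm makes 2 recursive calls at each level.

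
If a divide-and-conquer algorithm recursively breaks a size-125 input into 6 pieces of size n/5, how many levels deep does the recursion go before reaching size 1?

For divide and conquer with division factor 5:

Problem sizes at each level:
Level 0: 125
Level 1: 25
Level 2: 5
Level 3: 1

The root is level 0 and the size-1 base case is level 3 (the tree spans levels 0 through 3, i.e. 4 levels counting the root), so the depth is the number of divisions: log_5(125) = 3

The recursion tree depth is log_5(125) = 3. At each level, the problem size is divided by 5, so it takes 3 divisions to reduce to a base case of size 1. The algorithm makes 6 recursive calls at each level.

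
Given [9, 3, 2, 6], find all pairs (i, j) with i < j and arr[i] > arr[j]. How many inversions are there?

Finding inversions in [9, 3, 2, 6]:

(0, 1): arr[0]=9 > arr[1]=3
(0, 2): arr[0]=9 > arr[2]=2
(0, 3): arr[0]=9 > arr[3]=6
(1, 2): arr[1]=3 > arr[2]=2

Total inversions: 4

The array has 4 inversion(s): (0,1), (0,2), (0,3), (1,2). Each pair (i,j) satisfies i < j and arr[i] > arr[j].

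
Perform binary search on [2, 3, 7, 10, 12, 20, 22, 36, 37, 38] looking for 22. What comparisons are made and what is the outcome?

Binary search for 22 in [2, 3, 7, 10, 12, 20, 22, 36, 37, 38]:

lo=0, hi=9, mid=4, arr[mid]=12 -> 12 < 22, search right half
lo=5, hi=9, mid=7, arr[mid]=36 -> 36 > 22, search left half
lo=5, hi=6, mid=5, arr[mid]=20 -> 20 < 22, search right half
lo=6, hi=6, mid=6, arr[mid]=22 -> Found target at index 6!

Binary search finds 22 at index 6 after 4 comparisons. The search repeatedly halves the search space by comparing with the middle element.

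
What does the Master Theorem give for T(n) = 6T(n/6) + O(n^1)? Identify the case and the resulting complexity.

Master Theorem for T(n) = 6T(n/6) + O(n^1):

a = 6, b = 6, c = 1
log_b(a) = log_6(6) = 1.0000

Case 2: c = 1 = log_6(6) = 1.0000
T(n) = O(n^1 log n) = O(n log n)

For T(n) = 6T(n/6) + O(n^1): log_6(6) = 1.0000. This is Case 2 of the Master Theorem (c = log_b(a), equal work at all levels), giving O(n log n).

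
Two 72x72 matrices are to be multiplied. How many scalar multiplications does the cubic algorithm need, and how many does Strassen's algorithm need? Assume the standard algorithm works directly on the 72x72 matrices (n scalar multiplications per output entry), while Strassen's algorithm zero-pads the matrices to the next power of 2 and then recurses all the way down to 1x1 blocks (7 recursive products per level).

Matrix multiplication for 72x72 matrices:

Strassen's algorithm requires power-of-2 dimensions. Pad 72x72 to 128x128 (next power of 2).

Standard algorithm: 72^3 = 373248 multiplications
Strassen's algorithm: 7^(log2(128)) = 7^7 = 823543 multiplications
Difference: 373248 - 823543 = -450295 (Strassen uses MORE here due to padding overhead — for small or just-over-power-of-2 n, padding can outweigh the per-level savings)

Standard: 373248 multiplications (72^3). Strassen: 823543 multiplications (7^7, after padding to 128x128). Strassen reduces 8 recursive multiplications to 7 at each level.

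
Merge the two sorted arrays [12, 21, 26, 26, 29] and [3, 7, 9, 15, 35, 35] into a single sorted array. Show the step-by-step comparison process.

Merging process:

Compare 12 vs 3: take 3 from right. Merged: [3]
Compare 12 vs 7: take 7 from right. Merged: [3, 7]
Compare 12 vs 9: take 9 from right. Merged: [3, 7, 9]
Compare 12 vs 15: take 12 from left. Merged: [3, 7, 9, 12]
Compare 21 vs 15: take 15 from right. Merged: [3, 7, 9, 12, 15]
Compare 21 vs 35: take 21 from left. Merged: [3, 7, 9, 12, 15, 21]
Compare 26 vs 35: take 26 from left. Merged: [3, 7, 9, 12, 15, 21, 26]
Compare 26 vs 35: take 26 from left. Merged: [3, 7, 9, 12, 15, 21, 26, 26]
Compare 29 vs 35: take 29 from left. Merged: [3, 7, 9, 12, 15, 21, 26, 26, 29]
Append remaining from right: [35, 35]. Merged: [3, 7, 9, 12, 15, 21, 26, 26, 29, 35, 35]

Final merged array: [3, 7, 9, 12, 15, 21, 26, 26, 29, 35, 35]
Total comparisons: 9

The merged array is [3, 7, 9, 12, 15, 21, 26, 26, 29, 35, 35], requiring 9 comparisons. The merge step runs in O(n) time where n is the total number of elements.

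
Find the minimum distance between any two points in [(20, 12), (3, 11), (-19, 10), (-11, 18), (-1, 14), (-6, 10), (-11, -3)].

Computing all pairwise distances among 7 points:

d((20, 12), (3, 11)) = 17.0294
d((20, 12), (-19, 10)) = 39.0512
d((20, 12), (-11, 18)) = 31.5753
d((20, 12), (-1, 14)) = 21.095
d((20, 12), (-6, 10)) = 26.0768
d((20, 12), (-11, -3)) = 34.4384
d((3, 11), (-19, 10)) = 22.0227
d((3, 11), (-11, 18)) = 15.6525
d((3, 11), (-1, 14)) = 5.0 <-- minimum
d((3, 11), (-6, 10)) = 9.0554
d((3, 11), (-11, -3)) = 19.799
d((-19, 10), (-11, 18)) = 11.3137
d((-19, 10), (-1, 14)) = 18.4391
d((-19, 10), (-6, 10)) = 13.0
d((-19, 10), (-11, -3)) = 15.2643
d((-11, 18), (-1, 14)) = 10.7703
d((-11, 18), (-6, 10)) = 9.434
d((-11, 18), (-11, -3)) = 21.0
d((-1, 14), (-6, 10)) = 6.4031
d((-1, 14), (-11, -3)) = 19.7231
d((-6, 10), (-11, -3)) = 13.9284

Closest pair: (3, 11) and (-1, 14) with distance 5.0

The closest pair is (3, 11) and (-1, 14) with Euclidean distance 5.0. For 7 points, brute-force pairwise comparison is shown above. For large n, the divide-and-conquer algorithm (sort by x, recurse on halves, check the dividing strip) achieves O(n log n).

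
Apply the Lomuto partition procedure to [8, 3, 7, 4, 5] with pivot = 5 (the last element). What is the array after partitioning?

Lomuto partition with pivot = 5:

Initial array: [8, 3, 7, 4, 5]

arr[0]=8 > 5: no swap
arr[1]=3 <= 5: swap with position 0, array becomes [3, 8, 7, 4, 5]
arr[2]=7 > 5: no swap
arr[3]=4 <= 5: swap with position 1, array becomes [3, 4, 7, 8, 5]

Place pivot at position 2: [3, 4, 5, 8, 7]
Pivot position: 2

After partitioning with pivot 5, the array becomes [3, 4, 5, 8, 7]. The pivot is placed at index 2. All elements to the left of the pivot are <= 5, and all elements to the right are > 5.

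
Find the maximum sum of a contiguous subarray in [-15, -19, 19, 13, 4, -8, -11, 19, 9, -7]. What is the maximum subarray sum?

Using Kadane's algorithm on [-15, -19, 19, 13, 4, -8, -11, 19, 9, -7]:

Scanning through the array:
Position 1 (value -19): max_ending_here = -19, max_so_far = -15
Position 2 (value 19): max_ending_here = 19, max_so_far = 19
Position 3 (value 13): max_ending_here = 32, max_so_far = 32
Position 4 (value 4): max_ending_here = 36, max_so_far = 36
Position 5 (value -8): max_ending_here = 28, max_so_far = 36
Position 6 (value -11): max_ending_here = 17, max_so_far = 36
Position 7 (value 19): max_ending_here = 36, max_so_far = 36
Position 8 (value 9): max_ending_here = 45, max_so_far = 45
Position 9 (value -7): max_ending_here = 38, max_so_far = 45

Maximum subarray: [19, 13, 4, -8, -11, 19, 9]
Maximum sum: 45

The maximum subarray is [19, 13, 4, -8, -11, 19, 9] with sum 45. This subarray runs from index 2 to index 8.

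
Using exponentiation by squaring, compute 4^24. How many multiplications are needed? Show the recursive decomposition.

Computing 4^24 by squaring (build up from 4^1; each line after the first costs one multiplication):

4^1 = 4
4^2 = (4^1)^2 = 4^2 = 16
4^3 = 4 * 4^2 = 4 * 16 = 64
4^6 = (4^3)^2 = 64^2 = 4096
4^12 = (4^6)^2 = 4096^2 = 16777216
4^24 = (4^12)^2 = 16777216^2 = 281474976710656

Result: 281474976710656
Multiplications needed: 5 (5 lines after 4^1)

4^24 = 281474976710656. Using exponentiation by squaring, this requires 5 multiplications. The key idea: if the exponent is even, square the half-power; if odd, multiply by the base once.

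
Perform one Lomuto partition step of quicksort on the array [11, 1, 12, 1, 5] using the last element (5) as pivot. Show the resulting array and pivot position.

Lomuto partition with pivot = 5:

Initial array: [11, 1, 12, 1, 5]

arr[0]=11 > 5: no swap
arr[1]=1 <= 5: swap with position 0, array becomes [1, 11, 12, 1, 5]
arr[2]=12 > 5: no swap
arr[3]=1 <= 5: swap with position 1, array becomes [1, 1, 12, 11, 5]

Place pivot at position 2: [1, 1, 5, 11, 12]
Pivot position: 2

After partitioning with pivot 5, the array becomes [1, 1, 5, 11, 12]. The pivot is placed at index 2. All elements to the left of the pivot are <= 5, and all elements to the right are > 5.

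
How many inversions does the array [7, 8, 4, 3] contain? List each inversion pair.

Finding inversions in [7, 8, 4, 3]:

(0, 2): arr[0]=7 > arr[2]=4
(0, 3): arr[0]=7 > arr[3]=3
(1, 2): arr[1]=8 > arr[2]=4
(1, 3): arr[1]=8 > arr[3]=3
(2, 3): arr[2]=4 > arr[3]=3

Total inversions: 5

The array has 5 inversion(s): (0,2), (0,3), (1,2), (1,3), (2,3). Each pair (i,j) satisfies i < j and arr[i] > arr[j].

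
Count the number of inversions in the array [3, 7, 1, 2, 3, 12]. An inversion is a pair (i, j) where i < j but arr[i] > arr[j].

Finding inversions in [3, 7, 1, 2, 3, 12]:

(0, 2): arr[0]=3 > arr[2]=1
(0, 3): arr[0]=3 > arr[3]=2
(1, 2): arr[1]=7 > arr[2]=1
(1, 3): arr[1]=7 > arr[3]=2
(1, 4): arr[1]=7 > arr[4]=3

Total inversions: 5

The array has 5 inversion(s): (0,2), (0,3), (1,2), (1,3), (1,4). Each pair (i,j) satisfies i < j and arr[i] > arr[j].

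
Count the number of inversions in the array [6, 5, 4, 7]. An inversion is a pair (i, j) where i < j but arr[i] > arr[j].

Finding inversions in [6, 5, 4, 7]:

(0, 1): arr[0]=6 > arr[1]=5
(0, 2): arr[0]=6 > arr[2]=4
(1, 2): arr[1]=5 > arr[2]=4

Total inversions: 3

The array has 3 inversion(s): (0,1), (0,2), (1,2). Each pair (i,j) satisfies i < j and arr[i] > arr[j].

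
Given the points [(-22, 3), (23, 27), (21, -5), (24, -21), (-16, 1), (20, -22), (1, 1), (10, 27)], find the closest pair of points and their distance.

Computing all pairwise distances among 8 points:

d((-22, 3), (23, 27)) = 51.0
d((-22, 3), (21, -5)) = 43.7379
d((-22, 3), (24, -21)) = 51.8845
d((-22, 3), (-16, 1)) = 6.3246
d((-22, 3), (20, -22)) = 48.8774
d((-22, 3), (1, 1)) = 23.0868
d((-22, 3), (10, 27)) = 40.0
d((23, 27), (21, -5)) = 32.0624
d((23, 27), (24, -21)) = 48.0104
d((23, 27), (-16, 1)) = 46.8722
d((23, 27), (20, -22)) = 49.0918
d((23, 27), (1, 1)) = 34.0588
d((23, 27), (10, 27)) = 13.0
d((21, -5), (24, -21)) = 16.2788
d((21, -5), (-16, 1)) = 37.4833
d((21, -5), (20, -22)) = 17.0294
d((21, -5), (1, 1)) = 20.8806
d((21, -5), (10, 27)) = 33.8378
d((24, -21), (-16, 1)) = 45.6508
d((24, -21), (20, -22)) = 4.1231 <-- minimum
d((24, -21), (1, 1)) = 31.8277
d((24, -21), (10, 27)) = 50.0
d((-16, 1), (20, -22)) = 42.72
d((-16, 1), (1, 1)) = 17.0
d((-16, 1), (10, 27)) = 36.7696
d((20, -22), (1, 1)) = 29.8329
d((20, -22), (10, 27)) = 50.01
d((1, 1), (10, 27)) = 27.5136

Closest pair: (24, -21) and (20, -22) with distance 4.1231

The closest pair is (24, -21) and (20, -22) with Euclidean distance 4.1231. For 8 points, brute-force pairwise comparison is shown above. For large n, the divide-and-conquer algorithm (sort by x, recurse on halves, check the dividing strip) achieves O(n log n).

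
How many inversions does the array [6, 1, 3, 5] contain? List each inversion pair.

Finding inversions in [6, 1, 3, 5]:

(0, 1): arr[0]=6 > arr[1]=1
(0, 2): arr[0]=6 > arr[2]=3
(0, 3): arr[0]=6 > arr[3]=5

Total inversions: 3

The array has 3 inversion(s): (0,1), (0,2), (0,3). Each pair (i,j) satisfies i < j and arr[i] > arr[j].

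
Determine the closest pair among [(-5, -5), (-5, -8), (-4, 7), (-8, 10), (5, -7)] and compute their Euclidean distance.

Computing all pairwise distances among 5 points:

d((-5, -5), (-5, -8)) = 3.0 <-- minimum
d((-5, -5), (-4, 7)) = 12.0416
d((-5, -5), (-8, 10)) = 15.2971
d((-5, -5), (5, -7)) = 10.198
d((-5, -8), (-4, 7)) = 15.0333
d((-5, -8), (-8, 10)) = 18.2483
d((-5, -8), (5, -7)) = 10.0499
d((-4, 7), (-8, 10)) = 5.0
d((-4, 7), (5, -7)) = 16.6433
d((-8, 10), (5, -7)) = 21.4009

Closest pair: (-5, -5) and (-5, -8) with distance 3.0

The closest pair is (-5, -5) and (-5, -8) with Euclidean distance 3.0. For 5 points, brute-force pairwise comparison is shown above. For large n, the divide-and-conquer algorithm (sort by x, recurse on halves, check the dividing strip) achieves O(n log n).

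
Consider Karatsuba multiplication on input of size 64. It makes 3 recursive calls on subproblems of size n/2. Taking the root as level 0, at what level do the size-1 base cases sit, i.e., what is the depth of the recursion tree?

For divide and conquer with division factor 2:

Problem sizes at each level:
Level 0: 64
Level 1: 32
Level 2: 16
Level 3: 8
Level 4: 4
Level 5: 2
Level 6: 1

The root is level 0 and the size-1 base case is level 6 (the tree spans levels 0 through 6, i.e. 7 levels counting the root), so the depth is the number of divisions: log_2(64) = 6

The recursion tree depth is log_2(64) = 6. At each level, the problem size is divided by 2, so it takes 6 divisions to reduce to a base case of size 1. The algorithm makes 3 recursive calls at each level.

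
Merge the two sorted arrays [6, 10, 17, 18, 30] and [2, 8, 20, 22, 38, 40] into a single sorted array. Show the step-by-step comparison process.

Merging process:

Compare 6 vs 2: take 2 from right. Merged: [2]
Compare 6 vs 8: take 6 from left. Merged: [2, 6]
Compare 10 vs 8: take 8 from right. Merged: [2, 6, 8]
Compare 10 vs 20: take 10 from left. Merged: [2, 6, 8, 10]
Compare 17 vs 20: take 17 from left. Merged: [2, 6, 8, 10, 17]
Compare 18 vs 20: take 18 from left. Merged: [2, 6, 8, 10, 17, 18]
Compare 30 vs 20: take 20 from right. Merged: [2, 6, 8, 10, 17, 18, 20]
Compare 30 vs 22: take 22 from right. Merged: [2, 6, 8, 10, 17, 18, 20, 22]
Compare 30 vs 38: take 30 from left. Merged: [2, 6, 8, 10, 17, 18, 20, 22, 30]
Append remaining from right: [38, 40]. Merged: [2, 6, 8, 10, 17, 18, 20, 22, 30, 38, 40]

Final merged array: [2, 6, 8, 10, 17, 18, 20, 22, 30, 38, 40]
Total comparisons: 9

The merged array is [2, 6, 8, 10, 17, 18, 20, 22, 30, 38, 40], requiring 9 comparisons. The merge step runs in O(n) time where n is the total number of elements.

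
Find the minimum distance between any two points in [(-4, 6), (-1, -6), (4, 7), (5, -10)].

Computing all pairwise distances among 4 points:

d((-4, 6), (-1, -6)) = 12.3693
d((-4, 6), (4, 7)) = 8.0623
d((-4, 6), (5, -10)) = 18.3576
d((-1, -6), (4, 7)) = 13.9284
d((-1, -6), (5, -10)) = 7.2111 <-- minimum
d((4, 7), (5, -10)) = 17.0294

Closest pair: (-1, -6) and (5, -10) with distance 7.2111

The closest pair is (-1, -6) and (5, -10) with Euclidean distance 7.2111. For 4 points, brute-force pairwise comparison is shown above. For large n, the divide-and-conquer algorithm (sort by x, recurse on halves, check the dividing strip) achieves O(n log n).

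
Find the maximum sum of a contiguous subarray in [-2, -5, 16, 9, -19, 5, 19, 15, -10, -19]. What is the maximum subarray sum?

Using Kadane's algorithm on [-2, -5, 16, 9, -19, 5, 19, 15, -10, -19]:

Scanning through the array:
Position 1 (value -5): max_ending_here = -5, max_so_far = -2
Position 2 (value 16): max_ending_here = 16, max_so_far = 16
Position 3 (value 9): max_ending_here = 25, max_so_far = 25
Position 4 (value -19): max_ending_here = 6, max_so_far = 25
Position 5 (value 5): max_ending_here = 11, max_so_far = 25
Position 6 (value 19): max_ending_here = 30, max_so_far = 30
Position 7 (value 15): max_ending_here = 45, max_so_far = 45
Position 8 (value -10): max_ending_here = 35, max_so_far = 45
Position 9 (value -19): max_ending_here = 16, max_so_far = 45

Maximum subarray: [16, 9, -19, 5, 19, 15]
Maximum sum: 45

The maximum subarray is [16, 9, -19, 5, 19, 15] with sum 45. This subarray runs from index 2 to index 7.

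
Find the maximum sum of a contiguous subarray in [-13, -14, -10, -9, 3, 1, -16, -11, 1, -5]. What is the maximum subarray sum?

Using Kadane's algorithm on [-13, -14, -10, -9, 3, 1, -16, -11, 1, -5]:

Scanning through the array:
Position 1 (value -14): max_ending_here = -14, max_so_far = -13
Position 2 (value -10): max_ending_here = -10, max_so_far = -10
Position 3 (value -9): max_ending_here = -9, max_so_far = -9
Position 4 (value 3): max_ending_here = 3, max_so_far = 3
Position 5 (value 1): max_ending_here = 4, max_so_far = 4
Position 6 (value -16): max_ending_here = -12, max_so_far = 4
Position 7 (value -11): max_ending_here = -11, max_so_far = 4
Position 8 (value 1): max_ending_here = 1, max_so_far = 4
Position 9 (value -5): max_ending_here = -4, max_so_far = 4

Maximum subarray: [3, 1]
Maximum sum: 4

The maximum subarray is [3, 1] with sum 4. This subarray runs from index 4 to index 5.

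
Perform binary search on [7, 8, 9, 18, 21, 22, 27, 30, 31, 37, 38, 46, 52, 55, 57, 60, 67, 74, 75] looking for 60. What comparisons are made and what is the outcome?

Binary search for 60 in [7, 8, 9, 18, 21, 22, 27, 30, 31, 37, 38, 46, 52, 55, 57, 60, 67, 74, 75]:

lo=0, hi=18, mid=9, arr[mid]=37 -> 37 < 60, search right half
lo=10, hi=18, mid=14, arr[mid]=57 -> 57 < 60, search right half
lo=15, hi=18, mid=16, arr[mid]=67 -> 67 > 60, search left half
lo=15, hi=15, mid=15, arr[mid]=60 -> Found target at index 15!

Binary search finds 60 at index 15 after 4 comparisons. The search repeatedly halves the search space by comparing with the middle element.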